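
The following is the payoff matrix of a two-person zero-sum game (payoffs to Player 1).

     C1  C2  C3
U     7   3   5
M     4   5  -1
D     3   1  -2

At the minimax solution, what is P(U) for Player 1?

Row minima: U → 3, M → -1, D → -2; maximin = 3.
Column maxima: C1 → 7, C2 → 5, C3 → 5; minimax = 5.
3 ≠ 5, so there is no saddle point; optimal play is mixed.
D is strictly dominated by U, so Player 1 never plays it.
C1 is strictly dominated by C3 (it gives Player 1 strictly more in every row), so Player 2 never plays it.
On the remaining 2×2 (U, M vs C2, C3):
Let Player 1 play U with probability p. Expected payoff against C2: 3p + 5(1−p) = −2p + 5; against C3: 5p + (-1)(1−p) = 6p − 1.
Setting these equal: −2p + 5 = 6p − 1 ⇒ −8p = -6 ⇒ p = 3/4, and the value is (-2)·(3/4) + 5 = 7/2.
For Player 2: with q = P(C2), equating U's and M's payoffs gives −2q + 5 = 6q − 1 ⇒ q = 3/4.

3/4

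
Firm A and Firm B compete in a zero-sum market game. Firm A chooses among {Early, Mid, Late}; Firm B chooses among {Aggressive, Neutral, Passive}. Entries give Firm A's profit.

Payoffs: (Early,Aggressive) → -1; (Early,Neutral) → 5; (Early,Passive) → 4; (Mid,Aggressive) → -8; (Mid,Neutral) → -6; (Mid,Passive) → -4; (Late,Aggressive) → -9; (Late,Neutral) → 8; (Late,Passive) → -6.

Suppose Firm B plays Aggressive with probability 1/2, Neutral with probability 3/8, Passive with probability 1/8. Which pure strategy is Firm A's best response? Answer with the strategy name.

Expected payoff of Early: (1/2)·(-1) + (3/8)·5 + (1/8)·4 = 15/8.
Expected payoff of Mid: (1/2)·(-8) + (3/8)·(-6) + (1/8)·(-4) = -27/4.
Expected payoff of Late: (1/2)·(-9) + (3/8)·8 + (1/8)·(-6) = -9/4.
The largest is 15/8, so Firm A's best response is Early.

Early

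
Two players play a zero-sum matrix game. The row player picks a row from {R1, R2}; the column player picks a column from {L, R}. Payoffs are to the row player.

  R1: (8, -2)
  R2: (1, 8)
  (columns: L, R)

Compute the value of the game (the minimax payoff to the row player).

66/17

Row minima: R1 → -2, R2 → 1; maximin = 1.
Column maxima: L → 8, R → 8; minimax = 8.
1 ≠ 8, so there is no saddle point; optimal play is mixed.
Let the row player play R1 with probability p. Expected payoff against L: 8p + 1(1−p) = 7p + 1; against R: (-2)p + 8(1−p) = −10p + 8.
Setting these equal: 7p + 1 = −10p + 8 ⇒ 17p = 7 ⇒ p = 7/17, and the value is (7)·(7/17) + 1 = 66/17.
For the column player: with q = P(L), equating R1's and R2's payoffs gives 10q − 2 = −7q + 8 ⇒ q = 10/17.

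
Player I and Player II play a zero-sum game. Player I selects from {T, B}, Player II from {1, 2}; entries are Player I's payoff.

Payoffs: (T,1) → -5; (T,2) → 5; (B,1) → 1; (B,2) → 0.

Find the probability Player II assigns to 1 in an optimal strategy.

5/11

Row minima: T → -5, B → 0; maximin = 0.
Column maxima: 1 → 1, 2 → 5; minimax = 1.
0 ≠ 1, so there is no saddle point; optimal play is mixed.
Let Player I play T with probability p. Expected payoff against 1: (-5)p + 1(1−p) = −6p + 1; against 2: 5p + 0(1−p) = 5p.
Setting these equal: −6p + 1 = 5p ⇒ −11p = -1 ⇒ p = 1/11, and the value is (-6)·(1/11) + 1 = 5/11.
For Player II: with q = P(1), equating T's and B's payoffs gives −10q + 5 = q ⇒ q = 5/11.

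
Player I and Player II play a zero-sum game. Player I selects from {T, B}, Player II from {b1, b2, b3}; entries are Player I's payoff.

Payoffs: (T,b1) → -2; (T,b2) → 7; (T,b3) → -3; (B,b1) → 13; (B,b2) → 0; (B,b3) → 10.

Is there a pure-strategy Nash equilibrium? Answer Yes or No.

Row minima: T → -3, B → 0; maximin = 0.
Column maxima: b1 → 13, b2 → 7, b3 → 10; minimax = 7.
0 ≠ 7, so no pure-strategy equilibrium exists.

No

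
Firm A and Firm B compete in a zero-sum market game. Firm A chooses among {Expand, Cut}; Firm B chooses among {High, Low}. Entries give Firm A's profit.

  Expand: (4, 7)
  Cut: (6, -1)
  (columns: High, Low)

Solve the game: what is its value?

23/5

Row minima: Expand → 4, Cut → -1; maximin = 4.
Column maxima: High → 6, Low → 7; minimax = 6.
4 ≠ 6, so there is no saddle point; optimal play is mixed.
Let Firm A play Expand with probability p. Expected payoff against High: 4p + 6(1−p) = −2p + 6; against Low: 7p + (-1)(1−p) = 8p − 1.
Setting these equal: −2p + 6 = 8p − 1 ⇒ −10p = -7 ⇒ p = 7/10, and the value is (-2)·(7/10) + 6 = 23/5.
For Firm B: with q = P(High), equating Expand's and Cut's payoffs gives −3q + 7 = 7q − 1 ⇒ q = 4/5.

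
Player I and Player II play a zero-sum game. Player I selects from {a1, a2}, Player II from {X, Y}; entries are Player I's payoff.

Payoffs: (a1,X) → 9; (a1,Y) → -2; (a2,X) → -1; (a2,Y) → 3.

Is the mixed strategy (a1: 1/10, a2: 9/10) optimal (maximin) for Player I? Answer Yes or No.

Against X this mix gives (1/10)·9 + (9/10)·(-1) = 0.
Against Y this mix gives (1/10)·(-2) + (9/10)·3 = 5/2.
Player II will play X, holding Player I to 0. Shifting weight toward the row that does better against X would raise this floor (the equalizing mix achieves 5/3 against both X and Y), so the proposed strategy is not optimal.

No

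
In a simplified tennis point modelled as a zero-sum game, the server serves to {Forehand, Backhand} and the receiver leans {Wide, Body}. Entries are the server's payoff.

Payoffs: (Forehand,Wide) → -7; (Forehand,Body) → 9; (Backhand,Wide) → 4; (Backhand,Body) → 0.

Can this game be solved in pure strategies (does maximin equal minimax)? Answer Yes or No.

Row minima: Forehand → -7, Backhand → 0; maximin = 0.
Column maxima: Wide → 4, Body → 9; minimax = 4.
0 ≠ 4, so no pure-strategy equilibrium exists.

No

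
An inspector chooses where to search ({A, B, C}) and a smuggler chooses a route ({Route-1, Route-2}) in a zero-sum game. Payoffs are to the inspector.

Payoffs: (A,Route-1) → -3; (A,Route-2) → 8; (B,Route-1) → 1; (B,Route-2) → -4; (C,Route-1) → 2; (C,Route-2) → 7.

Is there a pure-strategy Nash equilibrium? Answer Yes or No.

Yes

Row minima: A → -3, B → -4, C → 2; maximin = 2.
Column maxima: Route-1 → 2, Route-2 → 8; minimax = 2.
maximin = minimax = 2, so a saddle point exists.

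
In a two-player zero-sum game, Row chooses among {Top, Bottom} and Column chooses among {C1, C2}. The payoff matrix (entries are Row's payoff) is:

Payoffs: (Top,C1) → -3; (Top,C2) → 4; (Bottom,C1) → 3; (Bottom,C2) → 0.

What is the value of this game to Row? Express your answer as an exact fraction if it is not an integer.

6/5

Row minima: Top → -3, Bottom → 0; maximin = 0.
Column maxima: C1 → 3, C2 → 4; minimax = 3.
0 ≠ 3, so there is no saddle point; optimal play is mixed.
Let Row play Top with probability p. Expected payoff against C1: (-3)p + 3(1−p) = −6p + 3; against C2: 4p + 0(1−p) = 4p.
Setting these equal: −6p + 3 = 4p ⇒ −10p = -3 ⇒ p = 3/10, and the value is (-6)·(3/10) + 3 = 6/5.
For Column: with q = P(C1), equating Top's and Bottom's payoffs gives −7q + 4 = 3q ⇒ q = 2/5.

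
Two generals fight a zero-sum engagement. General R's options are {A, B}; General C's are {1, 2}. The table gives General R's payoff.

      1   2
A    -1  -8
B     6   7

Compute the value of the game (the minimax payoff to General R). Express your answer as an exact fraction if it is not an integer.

Row minima: A → -8, B → 6; maximin = 6.
Column maxima: 1 → 6, 2 → 7; minimax = 6.
Since maximin = minimax = 6, there is a saddle point and the value is 6.

6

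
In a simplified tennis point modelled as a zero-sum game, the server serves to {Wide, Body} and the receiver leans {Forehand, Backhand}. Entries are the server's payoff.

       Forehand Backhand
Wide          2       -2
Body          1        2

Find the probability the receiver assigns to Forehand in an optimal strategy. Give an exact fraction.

4/5

Row minima: Wide → -2, Body → 1; maximin = 1.
Column maxima: Forehand → 2, Backhand → 2; minimax = 2.
1 ≠ 2, so there is no saddle point; optimal play is mixed.
Let the server play Wide with probability p. Expected payoff against Forehand: 2p + 1(1−p) = p + 1; against Backhand: (-2)p + 2(1−p) = −4p + 2.
Setting these equal: p + 1 = −4p + 2 ⇒ 5p = 1 ⇒ p = 1/5, and the value is (1)·(1/5) + 1 = 6/5.
For the receiver: with q = P(Forehand), equating Wide's and Body's payoffs gives 4q − 2 = −q + 2 ⇒ q = 4/5.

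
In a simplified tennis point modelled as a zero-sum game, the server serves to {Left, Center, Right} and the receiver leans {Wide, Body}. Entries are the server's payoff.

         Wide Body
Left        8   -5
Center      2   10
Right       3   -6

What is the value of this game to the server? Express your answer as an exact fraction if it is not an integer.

Row minima: Left → -5, Center → 2, Right → -6; maximin = 2.
Column maxima: Wide → 8, Body → 10; minimax = 8.
2 ≠ 8, so there is no saddle point; optimal play is mixed.
Right is strictly dominated by Left, so the server never plays it.
On the remaining 2×2 (Left, Center vs Wide, Body):
Let the server play Left with probability p. Expected payoff against Wide: 8p + 2(1−p) = 6p + 2; against Body: (-5)p + 10(1−p) = −15p + 10.
Setting these equal: 6p + 2 = −15p + 10 ⇒ 21p = 8 ⇒ p = 8/21, and the value is (6)·(8/21) + 2 = 30/7.
For the receiver: with q = P(Wide), equating Left's and Center's payoffs gives 13q − 5 = −8q + 10 ⇒ q = 5/7.

30/7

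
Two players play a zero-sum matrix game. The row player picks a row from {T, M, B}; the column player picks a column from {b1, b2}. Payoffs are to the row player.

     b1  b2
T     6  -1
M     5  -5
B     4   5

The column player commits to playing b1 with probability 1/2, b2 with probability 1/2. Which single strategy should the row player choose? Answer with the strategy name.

B

Expected payoff of T: (1/2)·6 + (1/2)·(-1) = 5/2.
Expected payoff of M: (1/2)·5 + (1/2)·(-5) = 0.
Expected payoff of B: (1/2)·4 + (1/2)·5 = 9/2.
The largest is 9/2, so the row player's best response is B.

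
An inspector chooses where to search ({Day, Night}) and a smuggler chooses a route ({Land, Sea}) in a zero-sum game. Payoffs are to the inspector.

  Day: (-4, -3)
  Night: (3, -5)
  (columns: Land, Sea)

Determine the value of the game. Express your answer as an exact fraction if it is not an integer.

-29/9

Row minima: Day → -4, Night → -5; maximin = -4.
Column maxima: Land → 3, Sea → -3; minimax = -3.
-4 ≠ -3, so there is no saddle point; optimal play is mixed.
Let the inspector play Day with probability p. Expected payoff against Land: (-4)p + 3(1−p) = −7p + 3; against Sea: (-3)p + (-5)(1−p) = 2p − 5.
Setting these equal: −7p + 3 = 2p − 5 ⇒ −9p = -8 ⇒ p = 8/9, and the value is (-7)·(8/9) + 3 = -29/9.
For the smuggler: with q = P(Land), equating Day's and Night's payoffs gives −q − 3 = 8q − 5 ⇒ q = 2/9.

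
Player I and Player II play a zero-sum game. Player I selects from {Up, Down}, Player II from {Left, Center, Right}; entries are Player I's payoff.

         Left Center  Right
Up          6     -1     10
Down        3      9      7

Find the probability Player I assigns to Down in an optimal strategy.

Row minima: Up → -1, Down → 3; maximin = 3.
Column maxima: Left → 6, Center → 9, Right → 10; minimax = 6.
3 ≠ 6, so there is no saddle point; optimal play is mixed.
Right is strictly dominated by Left (it gives Player I strictly more in every row), so Player II never plays it.
On the remaining 2×2 (Up, Down vs Left, Center):
Let Player I play Up with probability p. Expected payoff against Left: 6p + 3(1−p) = 3p + 3; against Center: (-1)p + 9(1−p) = −10p + 9.
Setting these equal: 3p + 3 = −10p + 9 ⇒ 13p = 6 ⇒ p = 6/13, and the value is (3)·(6/13) + 3 = 57/13.
For Player II: with q = P(Left), equating Up's and Down's payoffs gives 7q − 1 = −6q + 9 ⇒ q = 10/13.

7/13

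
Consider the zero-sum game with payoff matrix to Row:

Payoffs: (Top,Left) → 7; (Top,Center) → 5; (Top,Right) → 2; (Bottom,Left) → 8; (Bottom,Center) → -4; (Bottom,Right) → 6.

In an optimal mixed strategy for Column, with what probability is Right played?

Row minima: Top → 2, Bottom → -4; maximin = 2.
Column maxima: Left → 8, Center → 5, Right → 6; minimax = 5.
2 ≠ 5, so there is no saddle point; optimal play is mixed.
Left is strictly dominated by Center (it gives Row strictly more in every row), so Column never plays it.
On the remaining 2×2 (Top, Bottom vs Center, Right):
Let Row play Top with probability p. Expected payoff against Center: 5p + (-4)(1−p) = 9p − 4; against Right: 2p + 6(1−p) = −4p + 6.
Setting these equal: 9p − 4 = −4p + 6 ⇒ 13p = 10 ⇒ p = 10/13, and the value is (9)·(10/13) − 4 = 38/13.
For Column: with q = P(Center), equating Top's and Bottom's payoffs gives 3q + 2 = −10q + 6 ⇒ q = 4/13.

9/13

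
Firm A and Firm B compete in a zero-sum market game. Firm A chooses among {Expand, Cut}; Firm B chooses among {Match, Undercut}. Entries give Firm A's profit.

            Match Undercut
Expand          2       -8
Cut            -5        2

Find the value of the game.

Row minima: Expand → -8, Cut → -5; maximin = -5.
Column maxima: Match → 2, Undercut → 2; minimax = 2.
-5 ≠ 2, so there is no saddle point; optimal play is mixed.
Let Firm A play Expand with probability p. Expected payoff against Match: 2p + (-5)(1−p) = 7p − 5; against Undercut: (-8)p + 2(1−p) = −10p + 2.
Setting these equal: 7p − 5 = −10p + 2 ⇒ 17p = 7 ⇒ p = 7/17, and the value is (7)·(7/17) − 5 = -36/17.
For Firm B: with q = P(Match), equating Expand's and Cut's payoffs gives 10q − 8 = −7q + 2 ⇒ q = 10/17.

-36/17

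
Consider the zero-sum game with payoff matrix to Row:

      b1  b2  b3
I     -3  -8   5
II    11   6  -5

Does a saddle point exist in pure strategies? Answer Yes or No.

No

Row minima: I → -8, II → -5; maximin = -5.
Column maxima: b1 → 11, b2 → 6, b3 → 5; minimax = 5.
-5 ≠ 5, so no pure-strategy equilibrium exists.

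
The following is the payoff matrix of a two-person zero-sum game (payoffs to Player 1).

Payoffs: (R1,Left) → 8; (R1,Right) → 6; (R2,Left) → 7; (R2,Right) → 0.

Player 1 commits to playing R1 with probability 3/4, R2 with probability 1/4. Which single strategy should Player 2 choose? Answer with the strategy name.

If Player 2 plays Left, Player 1's expected payoff is (3/4)·8 + (1/4)·7 = 31/4.
If Player 2 plays Right, Player 1's expected payoff is (3/4)·6 + (1/4)·0 = 9/2.
Player 2 minimizes Player 1's payoff; the smallest is 9/2, so the best response is Right.

Right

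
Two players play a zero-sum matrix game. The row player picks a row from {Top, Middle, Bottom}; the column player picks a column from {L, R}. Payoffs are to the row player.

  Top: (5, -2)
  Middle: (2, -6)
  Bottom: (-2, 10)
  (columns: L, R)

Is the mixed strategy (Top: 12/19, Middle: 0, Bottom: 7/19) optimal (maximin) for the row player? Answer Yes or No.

Against L this mix gives (12/19)·5 + (7/19)·(-2) = 46/19.
Against R this mix gives (12/19)·(-2) + (7/19)·10 = 46/19.
All of the column player's active replies (L, R) yield 46/19, and no column does worse for the row player. The mix makes the column player indifferent and guarantees 46/19, so it is optimal.

Yes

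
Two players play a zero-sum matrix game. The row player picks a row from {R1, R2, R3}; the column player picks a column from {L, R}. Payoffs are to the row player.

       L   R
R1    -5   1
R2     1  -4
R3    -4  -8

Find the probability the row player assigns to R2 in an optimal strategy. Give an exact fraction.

Row minima: R1 → -5, R2 → -4, R3 → -8; maximin = -4.
Column maxima: L → 1, R → 1; minimax = 1.
-4 ≠ 1, so there is no saddle point; optimal play is mixed.
R3 is strictly dominated by R2, so the row player never plays it.
On the remaining 2×2 (R1, R2 vs L, R):
Let the row player play R1 with probability p. Expected payoff against L: (-5)p + 1(1−p) = −6p + 1; against R: 1p + (-4)(1−p) = 5p − 4.
Setting these equal: −6p + 1 = 5p − 4 ⇒ −11p = -5 ⇒ p = 5/11, and the value is (-6)·(5/11) + 1 = -19/11.
For the column player: with q = P(L), equating R1's and R2's payoffs gives −6q + 1 = 5q − 4 ⇒ q = 5/11.

6/11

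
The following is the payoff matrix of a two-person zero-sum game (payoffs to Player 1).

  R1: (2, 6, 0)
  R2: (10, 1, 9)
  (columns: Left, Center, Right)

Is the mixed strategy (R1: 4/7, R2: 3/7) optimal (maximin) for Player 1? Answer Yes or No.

Against Left this mix gives (4/7)·2 + (3/7)·10 = 38/7.
Against Center this mix gives (4/7)·6 + (3/7)·1 = 27/7.
Against Right this mix gives (4/7)·0 + (3/7)·9 = 27/7.
All of Player 2's active replies (Center, Right) yield 27/7, and no column does worse for Player 1. The mix makes Player 2 indifferent and guarantees 27/7, so it is optimal.

Yes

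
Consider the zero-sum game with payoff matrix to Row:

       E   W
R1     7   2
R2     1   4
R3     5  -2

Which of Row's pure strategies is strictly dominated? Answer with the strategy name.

R1 gives a strictly higher payoff than R3 against every column: 7 > 5, 2 > -2.
So R3 is strictly dominated and Row never plays it.

R3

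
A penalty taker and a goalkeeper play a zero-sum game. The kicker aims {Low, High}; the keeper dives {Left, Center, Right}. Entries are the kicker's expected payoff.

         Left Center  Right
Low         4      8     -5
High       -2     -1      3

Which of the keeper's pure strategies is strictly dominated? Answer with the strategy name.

Left holds the kicker's payoff strictly below Center in every row: 4 < 8, -2 < -1.
So Center is strictly dominated for the keeper.

Center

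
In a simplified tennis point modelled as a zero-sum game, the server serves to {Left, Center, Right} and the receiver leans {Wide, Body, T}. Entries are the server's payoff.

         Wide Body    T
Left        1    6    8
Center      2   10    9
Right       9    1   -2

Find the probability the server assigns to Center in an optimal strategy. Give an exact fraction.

11/18

Row minima: Left → 1, Center → 2, Right → -2; maximin = 2.
Column maxima: Wide → 9, Body → 10, T → 9; minimax = 9.
2 ≠ 9, so there is no saddle point; optimal play is mixed.
Left is strictly dominated by Center, so the server never plays it.
With Left eliminated, Body is strictly dominated by T (it gives the server strictly more in every remaining row), so the receiver never plays it.
On the remaining 2×2 (Center, Right vs Wide, T):
Let the server play Center with probability p. Expected payoff against Wide: 2p + 9(1−p) = −7p + 9; against T: 9p + (-2)(1−p) = 11p − 2.
Setting these equal: −7p + 9 = 11p − 2 ⇒ −18p = -11 ⇒ p = 11/18, and the value is (-7)·(11/18) + 9 = 85/18.
For the receiver: with q = P(Wide), equating Center's and Right's payoffs gives −7q + 9 = 11q − 2 ⇒ q = 11/18.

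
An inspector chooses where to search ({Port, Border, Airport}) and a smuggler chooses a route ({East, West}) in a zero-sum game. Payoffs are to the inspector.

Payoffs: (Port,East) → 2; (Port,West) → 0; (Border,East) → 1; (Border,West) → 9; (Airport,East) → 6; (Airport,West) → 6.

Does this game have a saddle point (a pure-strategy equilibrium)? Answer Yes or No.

Row minima: Port → 0, Border → 1, Airport → 6; maximin = 6.
Column maxima: East → 6, West → 9; minimax = 6.
maximin = minimax = 6, so a saddle point exists.

Yes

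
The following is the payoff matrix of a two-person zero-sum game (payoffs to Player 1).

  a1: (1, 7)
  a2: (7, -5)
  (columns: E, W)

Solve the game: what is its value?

3

Row minima: a1 → 1, a2 → -5; maximin = 1.
Column maxima: E → 7, W → 7; minimax = 7.
1 ≠ 7, so there is no saddle point; optimal play is mixed.
Let Player 1 play a1 with probability p. Expected payoff against E: 1p + 7(1−p) = −6p + 7; against W: 7p + (-5)(1−p) = 12p − 5.
Setting these equal: −6p + 7 = 12p − 5 ⇒ −18p = -12 ⇒ p = 2/3, and the value is (-6)·(2/3) + 7 = 3.
For Player 2: with q = P(E), equating a1's and a2's payoffs gives −6q + 7 = 12q − 5 ⇒ q = 2/3.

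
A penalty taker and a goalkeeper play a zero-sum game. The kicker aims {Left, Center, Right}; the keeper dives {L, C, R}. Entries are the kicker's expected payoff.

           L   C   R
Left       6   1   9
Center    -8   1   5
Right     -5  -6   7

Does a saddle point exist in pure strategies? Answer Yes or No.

Yes

Row minima: Left → 1, Center → -8, Right → -6; maximin = 1.
Column maxima: L → 6, C → 1, R → 9; minimax = 1.
maximin = minimax = 1, so a saddle point exists.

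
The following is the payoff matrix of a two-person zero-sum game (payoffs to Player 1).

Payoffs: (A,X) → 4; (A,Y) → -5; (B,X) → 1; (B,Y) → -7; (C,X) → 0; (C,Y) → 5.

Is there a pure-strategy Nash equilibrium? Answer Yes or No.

No

Row minima: A → -5, B → -7, C → 0; maximin = 0.
Column maxima: X → 4, Y → 5; minimax = 4.
0 ≠ 4, so no pure-strategy equilibrium exists.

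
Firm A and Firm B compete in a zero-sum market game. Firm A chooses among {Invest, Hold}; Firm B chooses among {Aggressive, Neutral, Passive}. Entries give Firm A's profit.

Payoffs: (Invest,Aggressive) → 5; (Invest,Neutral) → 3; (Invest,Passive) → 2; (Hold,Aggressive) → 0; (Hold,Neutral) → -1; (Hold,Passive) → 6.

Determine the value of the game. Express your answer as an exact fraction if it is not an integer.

Row minima: Invest → 2, Hold → -1; maximin = 2.
Column maxima: Aggressive → 5, Neutral → 3, Passive → 6; minimax = 3.
2 ≠ 3, so there is no saddle point; optimal play is mixed.
Aggressive is strictly dominated by Neutral (it gives Firm A strictly more in every row), so Firm B never plays it.
On the remaining 2×2 (Invest, Hold vs Neutral, Passive):
Let Firm A play Invest with probability p. Expected payoff against Neutral: 3p + (-1)(1−p) = 4p − 1; against Passive: 2p + 6(1−p) = −4p + 6.
Setting these equal: 4p − 1 = −4p + 6 ⇒ 8p = 7 ⇒ p = 7/8, and the value is (4)·(7/8) − 1 = 5/2.
For Firm B: with q = P(Neutral), equating Invest's and Hold's payoffs gives q + 2 = −7q + 6 ⇒ q = 1/2.

5/2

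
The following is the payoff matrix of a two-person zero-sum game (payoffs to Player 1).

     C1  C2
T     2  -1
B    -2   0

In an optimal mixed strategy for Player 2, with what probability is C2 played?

Row minima: T → -1, B → -2; maximin = -1.
Column maxima: C1 → 2, C2 → 0; minimax = 0.
-1 ≠ 0, so there is no saddle point; optimal play is mixed.
Let Player 1 play T with probability p. Expected payoff against C1: 2p + (-2)(1−p) = 4p − 2; against C2: (-1)p + 0(1−p) = −p.
Setting these equal: 4p − 2 = −p ⇒ 5p = 2 ⇒ p = 2/5, and the value is (4)·(2/5) − 2 = -2/5.
For Player 2: with q = P(C1), equating T's and B's payoffs gives 3q − 1 = −2q ⇒ q = 1/5.

4/5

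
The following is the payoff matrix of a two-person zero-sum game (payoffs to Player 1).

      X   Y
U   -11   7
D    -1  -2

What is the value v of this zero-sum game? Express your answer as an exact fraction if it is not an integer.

-29/19

Row minima: U → -11, D → -2; maximin = -2.
Column maxima: X → -1, Y → 7; minimax = -1.
-2 ≠ -1, so there is no saddle point; optimal play is mixed.
Let Player 1 play U with probability p. Expected payoff against X: (-11)p + (-1)(1−p) = −10p − 1; against Y: 7p + (-2)(1−p) = 9p − 2.
Setting these equal: −10p − 1 = 9p − 2 ⇒ −19p = -1 ⇒ p = 1/19, and the value is (-10)·(1/19) − 1 = -29/19.
For Player 2: with q = P(X), equating U's and D's payoffs gives −18q + 7 = q − 2 ⇒ q = 9/19.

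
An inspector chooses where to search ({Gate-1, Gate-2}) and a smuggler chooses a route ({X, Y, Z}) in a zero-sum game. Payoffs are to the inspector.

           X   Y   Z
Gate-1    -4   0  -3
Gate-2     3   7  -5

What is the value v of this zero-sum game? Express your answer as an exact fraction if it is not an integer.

Row minima: Gate-1 → -4, Gate-2 → -5; maximin = -4.
Column maxima: X → 3, Y → 7, Z → -3; minimax = -3.
-4 ≠ -3, so there is no saddle point; optimal play is mixed.
Y is strictly dominated by X (it gives the inspector strictly more in every row), so the smuggler never plays it.
On the remaining 2×2 (Gate-1, Gate-2 vs X, Z):
Let the inspector play Gate-1 with probability p. Expected payoff against X: (-4)p + 3(1−p) = −7p + 3; against Z: (-3)p + (-5)(1−p) = 2p − 5.
Setting these equal: −7p + 3 = 2p − 5 ⇒ −9p = -8 ⇒ p = 8/9, and the value is (-7)·(8/9) + 3 = -29/9.
For the smuggler: with q = P(X), equating Gate-1's and Gate-2's payoffs gives −q − 3 = 8q − 5 ⇒ q = 2/9.

-29/9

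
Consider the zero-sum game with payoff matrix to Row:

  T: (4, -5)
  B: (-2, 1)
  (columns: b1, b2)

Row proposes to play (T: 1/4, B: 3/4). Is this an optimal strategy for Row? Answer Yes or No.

Yes

Against b1 this mix gives (1/4)·4 + (3/4)·(-2) = -1/2.
Against b2 this mix gives (1/4)·(-5) + (3/4)·1 = -1/2.
All of Column's active replies (b1, b2) yield -1/2, and no column does worse for Row. The mix makes Column indifferent and guarantees -1/2, so it is optimal.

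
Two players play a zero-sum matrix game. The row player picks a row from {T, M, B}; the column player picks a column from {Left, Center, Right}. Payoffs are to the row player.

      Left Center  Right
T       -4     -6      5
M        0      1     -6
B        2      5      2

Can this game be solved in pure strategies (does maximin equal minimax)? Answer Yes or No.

Row minima: T → -6, M → -6, B → 2; maximin = 2.
Column maxima: Left → 2, Center → 5, Right → 5; minimax = 2.
maximin = minimax = 2, so a saddle point exists.

Yes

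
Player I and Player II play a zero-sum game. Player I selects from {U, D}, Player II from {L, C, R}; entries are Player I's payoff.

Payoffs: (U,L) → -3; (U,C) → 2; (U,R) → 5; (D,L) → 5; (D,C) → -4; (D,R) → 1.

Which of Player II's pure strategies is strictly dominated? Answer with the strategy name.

R

C holds Player I's payoff strictly below R in every row: 2 < 5, -4 < 1.
So R is strictly dominated for Player II.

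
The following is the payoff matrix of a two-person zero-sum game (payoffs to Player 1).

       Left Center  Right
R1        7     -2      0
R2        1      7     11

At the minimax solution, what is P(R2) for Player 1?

Row minima: R1 → -2, R2 → 1; maximin = 1.
Column maxima: Left → 7, Center → 7, Right → 11; minimax = 7.
1 ≠ 7, so there is no saddle point; optimal play is mixed.
Right is strictly dominated by Center (it gives Player 1 strictly more in every row), so Player 2 never plays it.
On the remaining 2×2 (R1, R2 vs Left, Center):
Let Player 1 play R1 with probability p. Expected payoff against Left: 7p + 1(1−p) = 6p + 1; against Center: (-2)p + 7(1−p) = −9p + 7.
Setting these equal: 6p + 1 = −9p + 7 ⇒ 15p = 6 ⇒ p = 2/5, and the value is (6)·(2/5) + 1 = 17/5.
For Player 2: with q = P(Left), equating R1's and R2's payoffs gives 9q − 2 = −6q + 7 ⇒ q = 3/5.

3/5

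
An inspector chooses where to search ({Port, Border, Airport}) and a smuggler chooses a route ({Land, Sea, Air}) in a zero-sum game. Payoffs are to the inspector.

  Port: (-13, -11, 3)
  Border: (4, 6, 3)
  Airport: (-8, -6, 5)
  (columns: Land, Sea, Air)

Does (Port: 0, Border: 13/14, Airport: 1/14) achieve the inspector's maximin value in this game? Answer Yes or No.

Against Land this mix gives (13/14)·4 + (1/14)·(-8) = 22/7.
Against Sea this mix gives (13/14)·6 + (1/14)·(-6) = 36/7.
Against Air this mix gives (13/14)·3 + (1/14)·5 = 22/7.
All of the smuggler's active replies (Land, Air) yield 22/7, and no column does worse for the inspector. The mix makes the smuggler indifferent and guarantees 22/7, so it is optimal.

Yes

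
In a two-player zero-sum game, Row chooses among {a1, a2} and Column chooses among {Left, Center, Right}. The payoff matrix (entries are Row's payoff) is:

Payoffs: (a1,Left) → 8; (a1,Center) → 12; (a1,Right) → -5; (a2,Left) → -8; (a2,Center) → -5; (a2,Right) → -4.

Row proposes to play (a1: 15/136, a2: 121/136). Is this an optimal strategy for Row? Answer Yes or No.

No

Against Left this mix gives (15/136)·8 + (121/136)·(-8) = -106/17.
Against Center this mix gives (15/136)·12 + (121/136)·(-5) = -25/8.
Against Right this mix gives (15/136)·(-5) + (121/136)·(-4) = -559/136.
Column will play Left, holding Row to -106/17. Shifting weight toward the row that does better against Left would raise this floor (the equalizing mix achieves -72/17 against both Left and Right), so the proposed strategy is not optimal.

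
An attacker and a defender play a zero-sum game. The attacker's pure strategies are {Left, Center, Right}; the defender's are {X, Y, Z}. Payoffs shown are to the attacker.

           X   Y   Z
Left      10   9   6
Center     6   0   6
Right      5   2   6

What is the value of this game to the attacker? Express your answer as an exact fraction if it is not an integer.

6

Row minima: Left → 6, Center → 0, Right → 2; maximin = 6.
Column maxima: X → 10, Y → 9, Z → 6; minimax = 6.
Since maximin = minimax = 6, there is a saddle point and the value is 6.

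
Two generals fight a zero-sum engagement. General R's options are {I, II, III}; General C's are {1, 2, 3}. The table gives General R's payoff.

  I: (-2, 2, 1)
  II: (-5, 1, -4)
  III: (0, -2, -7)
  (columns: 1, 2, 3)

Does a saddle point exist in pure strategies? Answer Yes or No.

Row minima: I → -2, II → -5, III → -7; maximin = -2.
Column maxima: 1 → 0, 2 → 2, 3 → 1; minimax = 0.
-2 ≠ 0, so no pure-strategy equilibrium exists.

No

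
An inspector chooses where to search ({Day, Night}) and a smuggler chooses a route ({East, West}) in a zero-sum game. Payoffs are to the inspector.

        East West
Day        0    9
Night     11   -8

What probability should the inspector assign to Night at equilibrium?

9/28

Row minima: Day → 0, Night → -8; maximin = 0.
Column maxima: East → 11, West → 9; minimax = 9.
0 ≠ 9, so there is no saddle point; optimal play is mixed.
Let the inspector play Day with probability p. Expected payoff against East: 0p + 11(1−p) = −11p + 11; against West: 9p + (-8)(1−p) = 17p − 8.
Setting these equal: −11p + 11 = 17p − 8 ⇒ −28p = -19 ⇒ p = 19/28, and the value is (-11)·(19/28) + 11 = 99/28.
For the smuggler: with q = P(East), equating Day's and Night's payoffs gives −9q + 9 = 19q − 8 ⇒ q = 17/28.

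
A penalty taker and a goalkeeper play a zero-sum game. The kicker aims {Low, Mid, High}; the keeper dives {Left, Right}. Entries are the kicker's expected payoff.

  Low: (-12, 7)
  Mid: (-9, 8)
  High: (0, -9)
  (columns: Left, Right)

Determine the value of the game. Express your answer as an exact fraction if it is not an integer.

-81/26

Row minima: Low → -12, Mid → -9, High → -9; maximin = -9.
Column maxima: Left → 0, Right → 8; minimax = 0.
-9 ≠ 0, so there is no saddle point; optimal play is mixed.
Low is strictly dominated by Mid, so the kicker never plays it.
On the remaining 2×2 (Mid, High vs Left, Right):
Let the kicker play Mid with probability p. Expected payoff against Left: (-9)p + 0(1−p) = −9p; against Right: 8p + (-9)(1−p) = 17p − 9.
Setting these equal: −9p = 17p − 9 ⇒ −26p = -9 ⇒ p = 9/26, and the value is (-9)·(9/26) = -81/26.
For the keeper: with q = P(Left), equating Mid's and High's payoffs gives −17q + 8 = 9q − 9 ⇒ q = 17/26.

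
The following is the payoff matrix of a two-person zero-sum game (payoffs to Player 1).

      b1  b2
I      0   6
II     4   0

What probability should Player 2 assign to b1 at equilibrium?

Row minima: I → 0, II → 0; maximin = 0.
Column maxima: b1 → 4, b2 → 6; minimax = 4.
0 ≠ 4, so there is no saddle point; optimal play is mixed.
Let Player 1 play I with probability p. Expected payoff against b1: 0p + 4(1−p) = −4p + 4; against b2: 6p + 0(1−p) = 6p.
Setting these equal: −4p + 4 = 6p ⇒ −10p = -4 ⇒ p = 2/5, and the value is (-4)·(2/5) + 4 = 12/5.
For Player 2: with q = P(b1), equating I's and II's payoffs gives −6q + 6 = 4q ⇒ q = 3/5.

3/5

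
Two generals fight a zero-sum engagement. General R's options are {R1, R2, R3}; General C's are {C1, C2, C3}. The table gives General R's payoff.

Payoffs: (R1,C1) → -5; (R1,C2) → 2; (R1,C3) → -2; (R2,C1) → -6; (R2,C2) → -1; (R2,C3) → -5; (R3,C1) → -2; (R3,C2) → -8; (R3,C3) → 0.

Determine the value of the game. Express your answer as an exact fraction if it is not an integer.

Row minima: R1 → -5, R2 → -6, R3 → -8; maximin = -5.
Column maxima: C1 → -2, C2 → 2, C3 → 0; minimax = -2.
-5 ≠ -2, so there is no saddle point; optimal play is mixed.
R2 is strictly dominated by R1, so General R never plays it.
C3 is strictly dominated by C1 (it gives General R strictly more in every row), so General C never plays it.
On the remaining 2×2 (R1, R3 vs C1, C2):
Let General R play R1 with probability p. Expected payoff against C1: (-5)p + (-2)(1−p) = −3p − 2; against C2: 2p + (-8)(1−p) = 10p − 8.
Setting these equal: −3p − 2 = 10p − 8 ⇒ −13p = -6 ⇒ p = 6/13, and the value is (-3)·(6/13) − 2 = -44/13.
For General C: with q = P(C1), equating R1's and R3's payoffs gives −7q + 2 = 6q − 8 ⇒ q = 10/13.

-44/13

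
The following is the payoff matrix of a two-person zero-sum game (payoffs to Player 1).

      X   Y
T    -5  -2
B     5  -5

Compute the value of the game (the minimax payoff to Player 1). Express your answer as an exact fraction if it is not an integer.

Row minima: T → -5, B → -5; maximin = -5.
Column maxima: X → 5, Y → -2; minimax = -2.
-5 ≠ -2, so there is no saddle point; optimal play is mixed.
Let Player 1 play T with probability p. Expected payoff against X: (-5)p + 5(1−p) = −10p + 5; against Y: (-2)p + (-5)(1−p) = 3p − 5.
Setting these equal: −10p + 5 = 3p − 5 ⇒ −13p = -10 ⇒ p = 10/13, and the value is (-10)·(10/13) + 5 = -35/13.
For Player 2: with q = P(X), equating T's and B's payoffs gives −3q − 2 = 10q − 5 ⇒ q = 3/13.

-35/13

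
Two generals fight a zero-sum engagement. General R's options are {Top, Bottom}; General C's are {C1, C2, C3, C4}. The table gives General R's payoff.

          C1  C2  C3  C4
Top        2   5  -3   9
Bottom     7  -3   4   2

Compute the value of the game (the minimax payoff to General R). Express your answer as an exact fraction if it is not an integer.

Row minima: Top → -3, Bottom → -3; maximin = -3.
Column maxima: C1 → 7, C2 → 5, C3 → 4, C4 → 9; minimax = 4.
-3 ≠ 4, so there is no saddle point; optimal play is mixed.
C1 is strictly dominated by C3 (it gives General R strictly more in every row), so General C never plays it.
C4 is strictly dominated by C2 (it gives General R strictly more in every row), so General C never plays it.
On the remaining 2×2 (Top, Bottom vs C2, C3):
Let General R play Top with probability p. Expected payoff against C2: 5p + (-3)(1−p) = 8p − 3; against C3: (-3)p + 4(1−p) = −7p + 4.
Setting these equal: 8p − 3 = −7p + 4 ⇒ 15p = 7 ⇒ p = 7/15, and the value is (8)·(7/15) − 3 = 11/15.
For General C: with q = P(C2), equating Top's and Bottom's payoffs gives 8q − 3 = −7q + 4 ⇒ q = 7/15.

11/15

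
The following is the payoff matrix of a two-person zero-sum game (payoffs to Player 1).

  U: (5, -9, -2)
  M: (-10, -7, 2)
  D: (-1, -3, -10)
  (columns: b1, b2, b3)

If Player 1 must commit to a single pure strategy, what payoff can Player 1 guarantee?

-9

Row minima: U → -9, M → -10, D → -10.
The best of these is -9.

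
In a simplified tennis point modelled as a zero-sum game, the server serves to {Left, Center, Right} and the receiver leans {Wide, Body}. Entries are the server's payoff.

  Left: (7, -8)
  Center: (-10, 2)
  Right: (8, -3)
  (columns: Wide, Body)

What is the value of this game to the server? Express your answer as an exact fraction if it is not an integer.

-14/23

Row minima: Left → -8, Center → -10, Right → -3; maximin = -3.
Column maxima: Wide → 8, Body → 2; minimax = 2.
-3 ≠ 2, so there is no saddle point; optimal play is mixed.
Left is strictly dominated by Right, so the server never plays it.
On the remaining 2×2 (Center, Right vs Wide, Body):
Let the server play Center with probability p. Expected payoff against Wide: (-10)p + 8(1−p) = −18p + 8; against Body: 2p + (-3)(1−p) = 5p − 3.
Setting these equal: −18p + 8 = 5p − 3 ⇒ −23p = -11 ⇒ p = 11/23, and the value is (-18)·(11/23) + 8 = -14/23.
For the receiver: with q = P(Wide), equating Center's and Right's payoffs gives −12q + 2 = 11q − 3 ⇒ q = 5/23.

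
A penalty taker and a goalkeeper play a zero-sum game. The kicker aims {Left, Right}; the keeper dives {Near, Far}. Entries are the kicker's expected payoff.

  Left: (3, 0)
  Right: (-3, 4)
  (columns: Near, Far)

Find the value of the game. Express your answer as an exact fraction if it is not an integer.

Row minima: Left → 0, Right → -3; maximin = 0.
Column maxima: Near → 3, Far → 4; minimax = 3.
0 ≠ 3, so there is no saddle point; optimal play is mixed.
Let the kicker play Left with probability p. Expected payoff against Near: 3p + (-3)(1−p) = 6p − 3; against Far: 0p + 4(1−p) = −4p + 4.
Setting these equal: 6p − 3 = −4p + 4 ⇒ 10p = 7 ⇒ p = 7/10, and the value is (6)·(7/10) − 3 = 6/5.
For the keeper: with q = P(Near), equating Left's and Right's payoffs gives 3q = −7q + 4 ⇒ q = 2/5.

6/5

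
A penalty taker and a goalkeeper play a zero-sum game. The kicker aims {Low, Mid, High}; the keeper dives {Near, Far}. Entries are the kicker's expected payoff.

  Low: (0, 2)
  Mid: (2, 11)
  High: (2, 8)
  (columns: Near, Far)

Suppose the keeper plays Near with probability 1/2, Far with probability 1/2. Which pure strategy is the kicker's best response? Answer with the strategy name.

Expected payoff of Low: (1/2)·0 + (1/2)·2 = 1.
Expected payoff of Mid: (1/2)·2 + (1/2)·11 = 13/2.
Expected payoff of High: (1/2)·2 + (1/2)·8 = 5.
The largest is 13/2, so the kicker's best response is Mid.

Mid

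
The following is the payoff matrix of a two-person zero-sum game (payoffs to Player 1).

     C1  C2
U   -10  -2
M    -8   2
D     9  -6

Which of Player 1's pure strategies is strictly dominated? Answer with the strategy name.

U

M gives a strictly higher payoff than U against every column: -8 > -10, 2 > -2.
So U is strictly dominated and Player 1 never plays it.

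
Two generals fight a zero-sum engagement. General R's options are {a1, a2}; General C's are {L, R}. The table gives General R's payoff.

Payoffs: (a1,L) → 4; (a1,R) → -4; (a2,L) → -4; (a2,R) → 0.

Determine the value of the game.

-4/3

Row minima: a1 → -4, a2 → -4; maximin = -4.
Column maxima: L → 4, R → 0; minimax = 0.
-4 ≠ 0, so there is no saddle point; optimal play is mixed.
Let General R play a1 with probability p. Expected payoff against L: 4p + (-4)(1−p) = 8p − 4; against R: (-4)p + 0(1−p) = −4p.
Setting these equal: 8p − 4 = −4p ⇒ 12p = 4 ⇒ p = 1/3, and the value is (8)·(1/3) − 4 = -4/3.
For General C: with q = P(L), equating a1's and a2's payoffs gives 8q − 4 = −4q ⇒ q = 1/3.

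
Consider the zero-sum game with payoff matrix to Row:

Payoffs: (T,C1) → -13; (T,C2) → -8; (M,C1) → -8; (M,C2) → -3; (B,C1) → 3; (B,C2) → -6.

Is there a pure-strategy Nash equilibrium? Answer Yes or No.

Row minima: T → -13, M → -8, B → -6; maximin = -6.
Column maxima: C1 → 3, C2 → -3; minimax = -3.
-6 ≠ -3, so no pure-strategy equilibrium exists.

No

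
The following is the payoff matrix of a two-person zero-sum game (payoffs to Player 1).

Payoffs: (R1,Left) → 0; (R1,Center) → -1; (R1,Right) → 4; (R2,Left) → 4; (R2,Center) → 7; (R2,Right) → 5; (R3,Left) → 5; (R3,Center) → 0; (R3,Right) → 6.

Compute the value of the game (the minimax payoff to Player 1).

Row minima: R1 → -1, R2 → 4, R3 → 0; maximin = 4.
Column maxima: Left → 5, Center → 7, Right → 6; minimax = 5.
4 ≠ 5, so there is no saddle point; optimal play is mixed.
R1 is strictly dominated by R2, so Player 1 never plays it.
Right is strictly dominated by Left (it gives Player 1 strictly more in every row), so Player 2 never plays it.
On the remaining 2×2 (R2, R3 vs Left, Center):
Let Player 1 play R2 with probability p. Expected payoff against Left: 4p + 5(1−p) = −p + 5; against Center: 7p + 0(1−p) = 7p.
Setting these equal: −p + 5 = 7p ⇒ −8p = -5 ⇒ p = 5/8, and the value is (-1)·(5/8) + 5 = 35/8.
For Player 2: with q = P(Left), equating R2's and R3's payoffs gives −3q + 7 = 5q ⇒ q = 7/8.

35/8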